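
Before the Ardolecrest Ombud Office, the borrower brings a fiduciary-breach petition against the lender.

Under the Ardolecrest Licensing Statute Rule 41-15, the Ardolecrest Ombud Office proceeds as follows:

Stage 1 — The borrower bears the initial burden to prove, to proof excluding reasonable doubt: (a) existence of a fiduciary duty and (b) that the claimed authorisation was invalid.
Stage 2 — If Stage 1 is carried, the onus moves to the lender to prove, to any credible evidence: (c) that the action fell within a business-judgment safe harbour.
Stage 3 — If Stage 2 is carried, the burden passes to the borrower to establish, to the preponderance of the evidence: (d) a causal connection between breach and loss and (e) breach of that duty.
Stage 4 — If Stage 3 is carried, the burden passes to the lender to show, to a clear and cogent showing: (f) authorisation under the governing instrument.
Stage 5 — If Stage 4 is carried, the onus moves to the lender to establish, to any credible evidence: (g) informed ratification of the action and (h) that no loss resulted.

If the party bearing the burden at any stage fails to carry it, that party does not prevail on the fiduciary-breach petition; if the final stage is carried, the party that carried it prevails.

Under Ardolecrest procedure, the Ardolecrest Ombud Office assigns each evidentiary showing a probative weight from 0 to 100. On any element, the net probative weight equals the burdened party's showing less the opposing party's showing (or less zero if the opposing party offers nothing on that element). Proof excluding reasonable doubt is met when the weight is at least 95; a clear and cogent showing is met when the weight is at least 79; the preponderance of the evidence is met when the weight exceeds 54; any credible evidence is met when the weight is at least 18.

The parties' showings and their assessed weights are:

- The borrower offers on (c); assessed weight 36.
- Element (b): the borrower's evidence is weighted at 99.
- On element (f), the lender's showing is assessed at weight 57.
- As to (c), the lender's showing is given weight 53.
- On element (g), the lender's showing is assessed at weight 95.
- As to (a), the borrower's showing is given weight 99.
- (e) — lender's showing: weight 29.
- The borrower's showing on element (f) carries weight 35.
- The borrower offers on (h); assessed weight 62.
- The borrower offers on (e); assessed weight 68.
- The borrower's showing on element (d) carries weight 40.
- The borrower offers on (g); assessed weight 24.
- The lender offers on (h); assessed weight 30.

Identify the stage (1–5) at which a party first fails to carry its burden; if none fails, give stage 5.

Stage 1 — burden on borrower; standard: proof excluding reasonable doubt (weight is at least 95).
    (a): 99 ≥ 95 [met]
    (b): 99 ≥ 95 [met]
  The borrower carries Stage 1; the lender now bears the burden.
Stage 2 — burden on lender; standard: any credible evidence (weight is at least 18).
    (c): 53 − 36 = 17 < 18 [not met]
  The lender does not carry Stage 2.
The analysis ends at Stage 2; the borrower prevails.

stage 2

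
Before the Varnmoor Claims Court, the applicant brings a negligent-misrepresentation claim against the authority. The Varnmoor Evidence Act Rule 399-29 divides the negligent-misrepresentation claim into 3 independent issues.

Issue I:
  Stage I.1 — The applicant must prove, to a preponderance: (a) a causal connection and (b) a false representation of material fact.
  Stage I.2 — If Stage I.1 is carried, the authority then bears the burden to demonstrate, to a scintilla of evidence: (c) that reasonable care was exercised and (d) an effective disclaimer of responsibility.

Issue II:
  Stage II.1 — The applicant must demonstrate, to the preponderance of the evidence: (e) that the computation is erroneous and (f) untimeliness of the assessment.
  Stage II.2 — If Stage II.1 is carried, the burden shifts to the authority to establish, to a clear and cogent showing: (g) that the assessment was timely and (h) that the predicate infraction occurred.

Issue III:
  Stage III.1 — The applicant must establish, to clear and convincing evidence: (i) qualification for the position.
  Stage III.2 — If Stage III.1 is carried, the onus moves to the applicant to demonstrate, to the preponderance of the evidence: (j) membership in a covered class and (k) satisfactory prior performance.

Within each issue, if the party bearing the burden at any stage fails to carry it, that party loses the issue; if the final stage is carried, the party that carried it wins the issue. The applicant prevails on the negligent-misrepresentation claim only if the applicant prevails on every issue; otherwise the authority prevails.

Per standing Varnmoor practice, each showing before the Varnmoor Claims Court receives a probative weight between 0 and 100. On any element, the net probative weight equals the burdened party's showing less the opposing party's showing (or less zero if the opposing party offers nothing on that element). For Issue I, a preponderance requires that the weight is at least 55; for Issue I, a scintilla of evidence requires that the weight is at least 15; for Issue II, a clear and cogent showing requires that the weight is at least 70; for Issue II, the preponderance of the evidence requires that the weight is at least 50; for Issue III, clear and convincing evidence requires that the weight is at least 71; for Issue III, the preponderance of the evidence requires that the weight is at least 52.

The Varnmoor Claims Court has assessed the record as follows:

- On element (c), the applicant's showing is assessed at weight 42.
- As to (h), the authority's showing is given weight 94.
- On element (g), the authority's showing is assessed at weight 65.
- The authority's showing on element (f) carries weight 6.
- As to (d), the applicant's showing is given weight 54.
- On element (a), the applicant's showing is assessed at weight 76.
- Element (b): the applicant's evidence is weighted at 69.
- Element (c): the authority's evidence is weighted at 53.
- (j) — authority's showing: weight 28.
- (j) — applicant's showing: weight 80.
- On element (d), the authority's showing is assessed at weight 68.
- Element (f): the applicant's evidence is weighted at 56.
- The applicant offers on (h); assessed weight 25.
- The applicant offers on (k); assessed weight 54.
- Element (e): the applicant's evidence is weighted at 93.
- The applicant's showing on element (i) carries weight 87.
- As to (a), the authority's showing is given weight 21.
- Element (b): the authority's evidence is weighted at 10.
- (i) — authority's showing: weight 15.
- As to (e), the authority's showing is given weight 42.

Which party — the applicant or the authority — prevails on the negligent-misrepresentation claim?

applicant

— Issue I —
Stage I.1 — burden on applicant; standard: a preponderance (weight is at least 55).
    (a): 76 − 21 = 55 ≥ 55 [met]
    (b): 69 − 10 = 59 ≥ 55 [met]
  All elements met. The burden passes to the authority.
Stage I.2 — burden on authority; standard: a scintilla of evidence (weight is at least 15).
    (c): 53 − 42 = 11 < 15 [not met]
    (d): 68 − 54 = 14 < 15 [not met]
  Not every element is met, so the authority fails to carry Stage I.2.
The analysis ends at Stage I.2; the applicant prevails on this issue.
— Issue II —
At Stage II.1 the applicant must meet the preponderance of the evidence (weight is at least 50): on (e) the weight is 93 less the opposing 42 gives net 51, ≥ 50, so (e) meets the standard; on (f) the weight is 56 less the opposing 6 gives net 50, ≥ 50, so (f) meets the standard.
  All elements met. The burden passes to the authority.
At Stage II.2 the authority must meet a clear and cogent showing (weight is at least 70): on (g) the weight is 65, which does not reach 70, so (g) does not meet the standard; on (h) the weight is 94 less the opposing 25 gives net 69, < 70, so (h) does not meet the standard.
  The authority does not carry Stage II.2.
The applicant prevails on this issue.
— Issue III —
At Stage III.1 the applicant must meet clear and convincing evidence (weight is at least 71): on (i) the weight is 87 less the opposing 15 gives net 72, ≥ 71, so (i) meets the standard.
  All elements met. The applicant retains the burden for Stage III.2.
At Stage III.2 the applicant must meet the preponderance of the evidence (weight is at least 52): on (j) the weight is 80 less the opposing 28 gives net 52, which does reach 52, so (j) meets the standard; on (k) the weight is 54, ≥ 52, so (k) meets the standard.
  The applicant carries the last stage.
With every stage satisfied, the applicant prevails on this issue.
Per-issue: Issue I → applicant; Issue II → applicant; Issue III → applicant. The applicant must prevail on every issue; overall, the applicant prevails.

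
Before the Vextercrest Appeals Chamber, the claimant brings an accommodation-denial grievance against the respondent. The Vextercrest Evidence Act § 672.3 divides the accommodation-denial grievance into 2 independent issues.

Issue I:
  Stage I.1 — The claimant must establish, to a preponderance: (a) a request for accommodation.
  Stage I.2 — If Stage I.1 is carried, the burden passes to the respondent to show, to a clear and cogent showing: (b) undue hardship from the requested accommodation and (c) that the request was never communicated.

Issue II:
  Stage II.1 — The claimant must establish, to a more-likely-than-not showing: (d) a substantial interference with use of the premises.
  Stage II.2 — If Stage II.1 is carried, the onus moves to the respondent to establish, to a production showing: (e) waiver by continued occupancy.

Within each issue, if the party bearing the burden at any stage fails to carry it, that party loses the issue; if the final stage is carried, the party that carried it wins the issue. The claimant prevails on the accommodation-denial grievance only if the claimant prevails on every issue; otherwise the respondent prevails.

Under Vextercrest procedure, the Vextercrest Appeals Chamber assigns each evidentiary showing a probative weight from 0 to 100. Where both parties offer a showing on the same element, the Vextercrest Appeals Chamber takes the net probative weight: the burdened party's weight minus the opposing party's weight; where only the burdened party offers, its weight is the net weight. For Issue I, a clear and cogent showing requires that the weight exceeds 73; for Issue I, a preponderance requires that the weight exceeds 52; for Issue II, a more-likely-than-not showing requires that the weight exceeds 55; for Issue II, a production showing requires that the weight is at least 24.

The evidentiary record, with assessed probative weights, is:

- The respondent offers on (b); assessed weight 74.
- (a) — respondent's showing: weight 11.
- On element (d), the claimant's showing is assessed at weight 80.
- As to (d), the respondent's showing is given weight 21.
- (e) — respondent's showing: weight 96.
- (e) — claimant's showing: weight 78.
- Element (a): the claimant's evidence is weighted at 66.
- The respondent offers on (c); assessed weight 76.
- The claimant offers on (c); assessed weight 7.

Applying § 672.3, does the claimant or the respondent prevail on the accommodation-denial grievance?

claimant

— Issue I —
Stage I.1 — burden on claimant; standard: a preponderance (weight exceeds 52).
    (a): 66 − 11 = 55 > 52 [met]
  The claimant carries Stage I.1; the respondent now bears the burden.
Stage I.2 — burden on respondent; standard: a clear and cogent showing (weight exceeds 73).
    (b): 74 > 73 [met]
    (c): 76 − 7 = 69 ≤ 73 [not met]
  The respondent does not carry Stage I.2.
So the claimant prevails on this issue.
— Issue II —
At Stage II.1 the claimant must meet a more-likely-than-not showing (weight exceeds 55): on (d) the weight is 80 less the opposing 21 gives net 59, which does exceed 55, so (d) meets the standard.
  All elements met. The burden passes to the respondent.
At Stage II.2 the respondent must meet a production showing (weight is at least 24): on (e) the weight is 96 less the opposing 78 gives net 18, < 24, so (e) does not meet the standard.
  Stage II.2 not carried; the respondent fails its burden.
The analysis ends at Stage II.2; the claimant prevails on this issue.
Per-issue: Issue I → claimant; Issue II → claimant. The claimant must prevail on every issue; overall, the claimant prevails.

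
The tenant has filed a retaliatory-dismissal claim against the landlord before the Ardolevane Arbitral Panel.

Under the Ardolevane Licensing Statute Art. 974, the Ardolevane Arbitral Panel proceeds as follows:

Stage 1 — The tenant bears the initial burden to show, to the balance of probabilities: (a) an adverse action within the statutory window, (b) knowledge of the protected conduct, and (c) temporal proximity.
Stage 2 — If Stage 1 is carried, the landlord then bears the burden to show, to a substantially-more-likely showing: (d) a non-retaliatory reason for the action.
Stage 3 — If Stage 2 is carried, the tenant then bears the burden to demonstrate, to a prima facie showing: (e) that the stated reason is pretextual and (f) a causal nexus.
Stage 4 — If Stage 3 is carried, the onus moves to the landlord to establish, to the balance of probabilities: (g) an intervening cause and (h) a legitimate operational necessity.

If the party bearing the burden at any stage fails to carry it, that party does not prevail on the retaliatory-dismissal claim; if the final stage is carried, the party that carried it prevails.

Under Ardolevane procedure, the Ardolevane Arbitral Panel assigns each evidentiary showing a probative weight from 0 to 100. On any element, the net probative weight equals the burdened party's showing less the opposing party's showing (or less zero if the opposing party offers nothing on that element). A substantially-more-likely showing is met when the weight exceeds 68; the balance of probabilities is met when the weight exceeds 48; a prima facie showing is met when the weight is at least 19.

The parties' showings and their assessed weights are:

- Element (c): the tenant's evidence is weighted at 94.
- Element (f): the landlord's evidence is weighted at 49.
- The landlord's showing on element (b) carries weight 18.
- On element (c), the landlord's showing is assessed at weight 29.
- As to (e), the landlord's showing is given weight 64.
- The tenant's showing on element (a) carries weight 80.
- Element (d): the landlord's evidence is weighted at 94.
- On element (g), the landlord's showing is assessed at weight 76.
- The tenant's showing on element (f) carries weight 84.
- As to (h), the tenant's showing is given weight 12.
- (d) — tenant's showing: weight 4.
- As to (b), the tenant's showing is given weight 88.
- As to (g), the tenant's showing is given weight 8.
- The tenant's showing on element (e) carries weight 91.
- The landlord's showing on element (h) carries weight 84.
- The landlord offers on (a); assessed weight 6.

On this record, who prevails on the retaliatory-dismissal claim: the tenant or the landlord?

Stage 1 (tenant, the balance of probabilities, weight exceeds 48): (a) net 80−6=74 > 48 — meets; (b) net 88−18=70 > 48 — meets; (c) net 94−29=65 > 48 — meets.
  Stage 1 is satisfied; the onus moves to the landlord.
Stage 2 (landlord, a substantially-more-likely showing, weight exceeds 68): (d) net 94−4=90 > 68 — meets.
  Stage 2 carried; the burden shifts to the tenant.
Stage 3 (tenant, a prima facie showing, weight is at least 19): (e) net 91−64=27 ≥ 19 — meets; (f) net 84−49=35 ≥ 19 — meets.
  The tenant carries Stage 3; the landlord now bears the burden.
Stage 4 (landlord, the balance of probabilities, weight exceeds 48): (g) net 76−8=68 > 48 — meets; (h) net 84−12=72 > 48 — meets.
  All elements met at the final stage.
Every stage carried; the landlord prevails.

landlord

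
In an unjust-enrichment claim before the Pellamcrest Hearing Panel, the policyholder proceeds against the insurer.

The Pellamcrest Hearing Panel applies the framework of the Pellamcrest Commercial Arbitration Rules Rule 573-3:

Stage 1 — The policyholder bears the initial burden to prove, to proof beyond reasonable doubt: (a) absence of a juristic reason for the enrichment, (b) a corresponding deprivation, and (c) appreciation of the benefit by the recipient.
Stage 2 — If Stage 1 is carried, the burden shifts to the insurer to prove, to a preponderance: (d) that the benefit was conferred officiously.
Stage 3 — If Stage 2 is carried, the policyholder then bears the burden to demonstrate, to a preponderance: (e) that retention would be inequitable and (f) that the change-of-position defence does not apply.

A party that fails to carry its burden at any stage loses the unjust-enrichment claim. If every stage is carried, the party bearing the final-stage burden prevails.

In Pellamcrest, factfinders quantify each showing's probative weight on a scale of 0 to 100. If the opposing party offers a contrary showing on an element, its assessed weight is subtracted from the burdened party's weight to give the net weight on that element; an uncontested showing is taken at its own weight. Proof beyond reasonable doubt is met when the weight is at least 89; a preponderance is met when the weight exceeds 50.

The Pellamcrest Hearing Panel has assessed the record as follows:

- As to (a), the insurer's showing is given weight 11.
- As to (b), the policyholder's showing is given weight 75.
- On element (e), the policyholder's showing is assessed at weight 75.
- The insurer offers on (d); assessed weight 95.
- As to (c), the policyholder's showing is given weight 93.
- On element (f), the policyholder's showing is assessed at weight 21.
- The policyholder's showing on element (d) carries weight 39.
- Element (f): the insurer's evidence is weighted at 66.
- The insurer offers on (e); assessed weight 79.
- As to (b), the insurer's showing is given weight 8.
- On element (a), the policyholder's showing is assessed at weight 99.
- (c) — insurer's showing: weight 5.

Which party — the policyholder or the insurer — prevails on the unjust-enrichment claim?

insurer

Stage 1 (policyholder, proof beyond reasonable doubt, weight is at least 89): (a) net 99−11=88 < 89 — fails; (b) net 75−8=67 < 89 — fails; (c) net 93−5=88 < 89 — fails.
  Stage 1 not carried; the policyholder fails its burden.
The analysis ends at Stage 1; the insurer prevails.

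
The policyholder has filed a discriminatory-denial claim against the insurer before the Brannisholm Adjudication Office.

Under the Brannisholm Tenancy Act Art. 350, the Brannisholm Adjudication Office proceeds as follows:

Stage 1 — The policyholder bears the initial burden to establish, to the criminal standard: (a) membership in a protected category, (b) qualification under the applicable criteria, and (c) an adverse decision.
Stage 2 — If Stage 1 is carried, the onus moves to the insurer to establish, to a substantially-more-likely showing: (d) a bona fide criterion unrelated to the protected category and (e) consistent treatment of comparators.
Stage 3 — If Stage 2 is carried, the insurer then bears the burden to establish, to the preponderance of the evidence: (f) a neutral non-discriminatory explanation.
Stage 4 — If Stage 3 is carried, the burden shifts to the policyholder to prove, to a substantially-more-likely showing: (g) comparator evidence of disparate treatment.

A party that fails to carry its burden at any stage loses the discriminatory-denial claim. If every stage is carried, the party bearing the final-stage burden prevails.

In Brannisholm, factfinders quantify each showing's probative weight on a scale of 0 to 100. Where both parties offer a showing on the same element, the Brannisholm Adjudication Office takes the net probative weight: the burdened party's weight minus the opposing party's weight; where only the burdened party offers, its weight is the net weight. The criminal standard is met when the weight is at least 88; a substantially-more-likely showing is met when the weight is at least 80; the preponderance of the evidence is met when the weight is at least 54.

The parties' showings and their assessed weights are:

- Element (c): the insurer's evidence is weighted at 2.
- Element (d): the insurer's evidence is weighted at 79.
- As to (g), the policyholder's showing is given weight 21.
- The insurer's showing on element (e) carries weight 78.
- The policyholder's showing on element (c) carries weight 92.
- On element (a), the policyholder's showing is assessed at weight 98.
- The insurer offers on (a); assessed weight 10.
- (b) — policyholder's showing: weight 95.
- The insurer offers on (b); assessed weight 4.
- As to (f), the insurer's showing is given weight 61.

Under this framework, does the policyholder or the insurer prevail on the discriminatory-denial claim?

Stage 1 (policyholder, the criminal standard, weight is at least 88): (a) net 98−10=88 ≥ 88 — meets; (b) net 95−4=91 ≥ 88 — meets; (c) net 92−2=90 ≥ 88 — meets.
  The policyholder carries Stage 1; the insurer now bears the burden.
Stage 2 (insurer, a substantially-more-likely showing, weight is at least 80): (d) 79 < 80 — fails; (e) 78 < 80 — fails.
  The insurer does not carry Stage 2.
The policyholder prevails.

policyholder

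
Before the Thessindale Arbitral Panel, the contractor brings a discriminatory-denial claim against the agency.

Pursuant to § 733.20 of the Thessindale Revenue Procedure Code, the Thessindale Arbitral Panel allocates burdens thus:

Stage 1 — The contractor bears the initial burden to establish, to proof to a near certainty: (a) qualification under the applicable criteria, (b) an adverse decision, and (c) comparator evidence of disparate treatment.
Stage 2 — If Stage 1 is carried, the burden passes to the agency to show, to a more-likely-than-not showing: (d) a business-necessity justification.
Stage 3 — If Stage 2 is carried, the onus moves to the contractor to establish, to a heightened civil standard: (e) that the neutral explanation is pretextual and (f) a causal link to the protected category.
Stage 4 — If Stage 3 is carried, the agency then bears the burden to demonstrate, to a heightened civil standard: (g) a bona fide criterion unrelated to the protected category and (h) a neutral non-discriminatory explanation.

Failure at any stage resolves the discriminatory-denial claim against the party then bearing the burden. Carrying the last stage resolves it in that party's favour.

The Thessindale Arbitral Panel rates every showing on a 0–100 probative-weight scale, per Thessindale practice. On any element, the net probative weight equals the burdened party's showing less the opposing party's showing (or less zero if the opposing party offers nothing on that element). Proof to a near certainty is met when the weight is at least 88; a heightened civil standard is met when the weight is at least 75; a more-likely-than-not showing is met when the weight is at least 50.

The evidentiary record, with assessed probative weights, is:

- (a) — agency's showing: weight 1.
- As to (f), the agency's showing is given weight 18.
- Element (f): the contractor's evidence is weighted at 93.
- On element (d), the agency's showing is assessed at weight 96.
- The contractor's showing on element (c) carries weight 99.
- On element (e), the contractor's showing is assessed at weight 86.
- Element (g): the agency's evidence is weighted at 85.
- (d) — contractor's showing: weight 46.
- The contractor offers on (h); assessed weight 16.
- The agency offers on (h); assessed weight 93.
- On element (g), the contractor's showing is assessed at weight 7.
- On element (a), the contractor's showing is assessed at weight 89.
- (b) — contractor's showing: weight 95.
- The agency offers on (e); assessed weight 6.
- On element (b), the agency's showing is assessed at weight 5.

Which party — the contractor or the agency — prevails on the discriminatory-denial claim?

At Stage 1 the contractor must meet proof to a near certainty (weight is at least 88): on (a) the weight is 89 less the opposing 1 gives net 88, ≥ 88, so (a) meets the standard; on (b) the weight is 95 less the opposing 5 gives net 90, which does reach 88, so (b) meets the standard; on (c) the weight is 99, which does reach 88, so (c) meets the standard.
  Stage 1 carried; the burden shifts to the agency.
At Stage 2 the agency must meet a more-likely-than-not showing (weight is at least 50): on (d) the weight is 96 less the opposing 46 gives net 50, which does reach 50, so (d) meets the standard.
  All elements met. The burden passes to the contractor.
At Stage 3 the contractor must meet a heightened civil standard (weight is at least 75): on (e) the weight is 86 less the opposing 6 gives net 80, ≥ 75, so (e) meets the standard; on (f) the weight is 93 less the opposing 18 gives net 75, ≥ 75, so (f) meets the standard.
  Stage 3 is satisfied; the onus moves to the agency.
At Stage 4 the agency must meet a heightened civil standard (weight is at least 75): on (g) the weight is 85 less the opposing 7 gives net 78, which does reach 75, so (g) meets the standard; on (h) the weight is 93 less the opposing 16 gives net 77, ≥ 75, so (h) meets the standard.
  The agency carries the last stage.
With every stage satisfied, the agency prevails.

agency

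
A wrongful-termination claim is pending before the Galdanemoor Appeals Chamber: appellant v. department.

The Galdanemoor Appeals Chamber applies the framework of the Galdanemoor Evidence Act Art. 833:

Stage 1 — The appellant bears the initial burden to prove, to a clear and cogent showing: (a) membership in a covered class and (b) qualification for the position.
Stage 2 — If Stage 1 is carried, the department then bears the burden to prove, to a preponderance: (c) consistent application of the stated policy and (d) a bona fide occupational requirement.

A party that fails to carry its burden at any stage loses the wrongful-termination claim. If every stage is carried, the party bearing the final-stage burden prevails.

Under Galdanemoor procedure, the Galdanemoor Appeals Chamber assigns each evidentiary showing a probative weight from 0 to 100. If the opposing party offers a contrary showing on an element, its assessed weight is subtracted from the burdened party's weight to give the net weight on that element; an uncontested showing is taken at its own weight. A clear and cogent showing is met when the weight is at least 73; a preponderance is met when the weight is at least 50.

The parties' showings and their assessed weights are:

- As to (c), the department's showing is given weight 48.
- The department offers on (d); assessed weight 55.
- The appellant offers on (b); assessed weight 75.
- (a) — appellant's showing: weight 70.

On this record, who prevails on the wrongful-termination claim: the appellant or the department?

Stage 1 (appellant, a clear and cogent showing, weight is at least 73): (a) 70 < 73 — fails; (b) 75 ≥ 73 — meets.
  Not every element is met, so the appellant fails to carry Stage 1.
The analysis ends at Stage 1; the department prevails.

department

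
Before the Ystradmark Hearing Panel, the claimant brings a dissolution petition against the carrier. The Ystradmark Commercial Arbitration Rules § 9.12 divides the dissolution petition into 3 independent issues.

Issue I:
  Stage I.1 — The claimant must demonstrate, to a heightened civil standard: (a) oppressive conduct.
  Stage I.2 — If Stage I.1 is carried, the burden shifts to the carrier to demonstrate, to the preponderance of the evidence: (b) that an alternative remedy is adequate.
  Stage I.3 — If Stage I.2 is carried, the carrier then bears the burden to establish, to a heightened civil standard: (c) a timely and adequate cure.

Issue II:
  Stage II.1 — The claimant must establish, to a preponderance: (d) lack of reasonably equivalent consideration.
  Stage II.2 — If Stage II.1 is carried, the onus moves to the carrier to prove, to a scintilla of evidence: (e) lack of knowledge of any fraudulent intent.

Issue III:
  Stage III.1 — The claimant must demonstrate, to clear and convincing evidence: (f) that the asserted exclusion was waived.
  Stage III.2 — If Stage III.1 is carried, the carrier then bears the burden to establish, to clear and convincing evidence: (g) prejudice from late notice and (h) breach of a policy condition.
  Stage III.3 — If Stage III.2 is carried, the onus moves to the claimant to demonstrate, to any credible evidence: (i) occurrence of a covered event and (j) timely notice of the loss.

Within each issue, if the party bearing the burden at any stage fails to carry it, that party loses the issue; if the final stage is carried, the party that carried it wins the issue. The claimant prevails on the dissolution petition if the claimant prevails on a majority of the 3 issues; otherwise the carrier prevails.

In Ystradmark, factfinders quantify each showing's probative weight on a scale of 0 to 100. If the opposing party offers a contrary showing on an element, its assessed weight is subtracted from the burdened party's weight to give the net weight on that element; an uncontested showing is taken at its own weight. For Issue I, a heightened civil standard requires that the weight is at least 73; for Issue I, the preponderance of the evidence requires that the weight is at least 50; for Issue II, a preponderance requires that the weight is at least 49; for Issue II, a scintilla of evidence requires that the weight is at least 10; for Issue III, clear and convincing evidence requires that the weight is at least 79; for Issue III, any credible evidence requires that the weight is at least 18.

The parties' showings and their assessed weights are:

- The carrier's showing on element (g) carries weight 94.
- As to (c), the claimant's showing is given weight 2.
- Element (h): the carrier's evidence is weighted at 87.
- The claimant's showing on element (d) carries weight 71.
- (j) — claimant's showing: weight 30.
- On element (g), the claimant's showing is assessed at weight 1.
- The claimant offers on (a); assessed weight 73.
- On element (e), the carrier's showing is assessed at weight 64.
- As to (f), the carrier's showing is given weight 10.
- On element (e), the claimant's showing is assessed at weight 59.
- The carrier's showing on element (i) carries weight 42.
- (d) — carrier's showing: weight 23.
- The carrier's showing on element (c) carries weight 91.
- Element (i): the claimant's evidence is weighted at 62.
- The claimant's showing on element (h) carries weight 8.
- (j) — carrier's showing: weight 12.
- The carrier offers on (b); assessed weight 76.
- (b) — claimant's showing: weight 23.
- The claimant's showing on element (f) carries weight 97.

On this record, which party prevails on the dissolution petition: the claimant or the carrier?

— Issue I —
Stage I.1 (claimant, a heightened civil standard, weight is at least 73): (a) 73 ≥ 73 — meets.
  All elements met. The burden passes to the carrier.
Stage I.2 (carrier, the preponderance of the evidence, weight is at least 50): (b) net 76−23=53 ≥ 50 — meets.
  Stage I.2 is satisfied; the carrier continues to bear the burden.
Stage I.3 (carrier, a heightened civil standard, weight is at least 73): (c) net 91−2=89 ≥ 73 — meets.
  Stage I.3 carried; the final stage is satisfied.
Every stage carried; the carrier prevails on this issue.
— Issue II —
Stage II.1 (claimant, a preponderance, weight is at least 49): (d) net 71−23=48 < 49 — fails.
  Stage II.1 not carried; the claimant fails its burden.
The analysis ends at Stage II.1; the carrier prevails on this issue.
— Issue III —
At Stage III.1 the claimant must meet clear and convincing evidence (weight is at least 79): on (f) the weight is 97 less the opposing 10 gives net 87, ≥ 79, so (f) meets the standard.
  Stage III.1 carried; the burden shifts to the carrier.
At Stage III.2 the carrier must meet clear and convincing evidence (weight is at least 79): on (g) the weight is 94 less the opposing 1 gives net 93, ≥ 79, so (g) meets the standard; on (h) the weight is 87 less the opposing 8 gives net 79, which does reach 79, so (h) meets the standard.
  Stage III.2 carried; the burden shifts to the claimant.
At Stage III.3 the claimant must meet any credible evidence (weight is at least 18): on (i) the weight is 62 less the opposing 42 gives net 20, ≥ 18, so (i) meets the standard; on (j) the weight is 30 less the opposing 12 gives net 18, which does reach 18, so (j) meets the standard.
  All elements met at the final stage.
With every stage satisfied, the claimant prevails on this issue.
Per-issue: Issue I → carrier; Issue II → carrier; Issue III → claimant. The claimant must prevail on a majority of issues; overall, the carrier prevails.

carrier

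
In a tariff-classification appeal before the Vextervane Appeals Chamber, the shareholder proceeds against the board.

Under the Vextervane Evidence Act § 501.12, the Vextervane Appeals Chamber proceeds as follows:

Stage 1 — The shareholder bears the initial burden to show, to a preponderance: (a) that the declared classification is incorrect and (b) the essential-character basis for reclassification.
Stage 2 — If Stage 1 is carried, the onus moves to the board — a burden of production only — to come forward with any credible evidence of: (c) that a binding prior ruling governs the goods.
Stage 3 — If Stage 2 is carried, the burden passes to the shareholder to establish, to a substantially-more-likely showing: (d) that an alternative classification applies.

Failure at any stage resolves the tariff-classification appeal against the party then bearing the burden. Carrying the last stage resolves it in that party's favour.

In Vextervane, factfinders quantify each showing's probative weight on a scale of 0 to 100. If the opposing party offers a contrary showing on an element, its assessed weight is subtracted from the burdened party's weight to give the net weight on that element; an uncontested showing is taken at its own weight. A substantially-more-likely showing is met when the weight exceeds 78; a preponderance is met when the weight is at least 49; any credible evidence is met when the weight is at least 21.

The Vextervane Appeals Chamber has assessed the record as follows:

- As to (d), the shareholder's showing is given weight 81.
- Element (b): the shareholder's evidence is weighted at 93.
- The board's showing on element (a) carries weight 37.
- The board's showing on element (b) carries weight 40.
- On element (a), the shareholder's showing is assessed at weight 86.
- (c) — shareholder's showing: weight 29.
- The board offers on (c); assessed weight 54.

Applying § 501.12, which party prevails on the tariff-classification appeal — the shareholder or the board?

At Stage 1 the shareholder must meet a preponderance (weight is at least 49): on (a) the weight is 86 less the opposing 37 gives net 49, ≥ 49, so (a) meets the standard; on (b) the weight is 93 less the opposing 40 gives net 53, which does reach 49, so (b) meets the standard.
  Stage 1 is satisfied; the onus moves to the board.
At Stage 2 the board must meet any credible evidence (weight is at least 21): on (c) the weight is 54 less the opposing 29 gives net 25, which does reach 21, so (c) meets the standard.
  Stage 2 is satisfied; the onus moves to the shareholder.
At Stage 3 the shareholder must meet a substantially-more-likely showing (weight exceeds 78): on (d) the weight is 81, which does exceed 78, so (d) meets the standard.
  The shareholder carries the last stage.
Every stage carried; the shareholder prevails.

shareholder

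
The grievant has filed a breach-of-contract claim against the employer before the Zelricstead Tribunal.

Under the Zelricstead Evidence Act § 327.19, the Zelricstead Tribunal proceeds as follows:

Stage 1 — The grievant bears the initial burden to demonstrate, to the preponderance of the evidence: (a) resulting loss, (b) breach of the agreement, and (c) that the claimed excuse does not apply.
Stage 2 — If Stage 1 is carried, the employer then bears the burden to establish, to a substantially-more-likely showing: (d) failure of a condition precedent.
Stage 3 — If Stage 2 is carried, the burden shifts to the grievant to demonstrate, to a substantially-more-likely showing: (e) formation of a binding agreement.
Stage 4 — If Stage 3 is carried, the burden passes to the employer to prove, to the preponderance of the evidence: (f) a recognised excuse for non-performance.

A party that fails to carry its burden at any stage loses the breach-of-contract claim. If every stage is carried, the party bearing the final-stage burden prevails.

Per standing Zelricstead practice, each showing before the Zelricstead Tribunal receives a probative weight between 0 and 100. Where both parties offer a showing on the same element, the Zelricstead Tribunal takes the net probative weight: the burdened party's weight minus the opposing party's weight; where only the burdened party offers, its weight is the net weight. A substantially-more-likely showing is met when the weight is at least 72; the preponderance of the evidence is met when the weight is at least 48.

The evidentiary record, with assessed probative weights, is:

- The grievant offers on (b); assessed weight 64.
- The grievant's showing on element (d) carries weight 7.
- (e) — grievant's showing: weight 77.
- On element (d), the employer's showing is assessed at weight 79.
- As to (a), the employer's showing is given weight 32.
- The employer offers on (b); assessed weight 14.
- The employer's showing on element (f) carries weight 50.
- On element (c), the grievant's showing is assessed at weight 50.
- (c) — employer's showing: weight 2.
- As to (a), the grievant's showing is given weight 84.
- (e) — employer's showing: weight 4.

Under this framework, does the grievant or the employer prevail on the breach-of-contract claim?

Stage 1 (grievant, the preponderance of the evidence, weight is at least 48): (a) net 84−32=52 ≥ 48 — meets; (b) net 64−14=50 ≥ 48 — meets; (c) net 50−2=48 ≥ 48 — meets.
  Stage 1 is satisfied; the onus moves to the employer.
Stage 2 (employer, a substantially-more-likely showing, weight is at least 72): (d) net 79−7=72 ≥ 72 — meets.
  Stage 2 is satisfied; the onus moves to the grievant.
Stage 3 (grievant, a substantially-more-likely showing, weight is at least 72): (e) net 77−4=73 ≥ 72 — meets.
  Stage 3 carried; the burden shifts to the employer.
Stage 4 (employer, the preponderance of the evidence, weight is at least 48): (f) 50 ≥ 48 — meets.
  The employer carries the last stage.
Every stage carried; the employer prevails.

employer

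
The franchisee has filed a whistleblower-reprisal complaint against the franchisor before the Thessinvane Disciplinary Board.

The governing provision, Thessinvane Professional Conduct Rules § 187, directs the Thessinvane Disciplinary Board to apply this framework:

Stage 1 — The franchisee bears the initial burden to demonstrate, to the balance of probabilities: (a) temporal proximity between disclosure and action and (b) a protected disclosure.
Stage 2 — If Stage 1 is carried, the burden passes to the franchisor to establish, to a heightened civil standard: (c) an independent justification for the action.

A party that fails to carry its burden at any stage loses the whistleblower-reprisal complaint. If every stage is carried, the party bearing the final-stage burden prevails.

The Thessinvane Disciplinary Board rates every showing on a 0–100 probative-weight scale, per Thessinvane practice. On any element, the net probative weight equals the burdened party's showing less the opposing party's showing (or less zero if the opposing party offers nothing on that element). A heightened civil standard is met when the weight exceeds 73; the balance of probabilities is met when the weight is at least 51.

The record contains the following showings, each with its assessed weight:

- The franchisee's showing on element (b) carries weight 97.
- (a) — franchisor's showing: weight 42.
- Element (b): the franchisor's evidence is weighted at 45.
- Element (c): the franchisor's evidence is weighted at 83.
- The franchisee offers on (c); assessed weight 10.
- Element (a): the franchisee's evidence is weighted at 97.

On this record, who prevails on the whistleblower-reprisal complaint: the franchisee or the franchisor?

Stage 1 — burden on franchisee; standard: the balance of probabilities (weight is at least 51).
    (a): 97 − 42 = 55 ≥ 51 [met]
    (b): 97 − 45 = 52 ≥ 51 [met]
  Stage 1 carried; the burden shifts to the franchisor.
Stage 2 — burden on franchisor; standard: a heightened civil standard (weight exceeds 73).
    (c): 83 − 10 = 73 ≤ 73 [not met]
  The franchisor does not carry Stage 2.
The analysis ends at Stage 2; the franchisee prevails.

franchisee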